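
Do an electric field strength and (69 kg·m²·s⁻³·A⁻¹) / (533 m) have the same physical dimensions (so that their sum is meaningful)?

Yes

In SI base units:
  an electric field strength:  [electric field strength] = kg·m·s⁻³·A⁻¹
  (69 kg·m²·s⁻³·A⁻¹) / (533 m):  [kg·m²·s⁻³·A⁻¹] / [m] = kg·m·s⁻³·A⁻¹
Both are kg·m·s⁻³·A⁻¹, so they have the same dimensions and can be added.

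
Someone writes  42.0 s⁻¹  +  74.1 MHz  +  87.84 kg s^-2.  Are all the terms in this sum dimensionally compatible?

In SI base units:
  42.0 s⁻¹:  s⁻¹
  74.1 MHz:  Hz = s⁻¹
  87.84 kg s^-2:  kg·s⁻²
The terms do not share a single dimension (kg·s⁻² vs s⁻¹).

No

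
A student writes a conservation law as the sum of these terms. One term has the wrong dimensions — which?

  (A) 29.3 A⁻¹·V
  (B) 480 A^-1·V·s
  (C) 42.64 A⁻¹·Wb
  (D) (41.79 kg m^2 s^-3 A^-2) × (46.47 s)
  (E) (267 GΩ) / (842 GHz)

(A)

Work out the base dimensions of each:
  (A) V·A⁻¹ = J·C⁻¹·A⁻¹ = kg·m²·s⁻³·A⁻²
  (B) V·s·A⁻¹ = J·C⁻¹·s·A⁻¹ = kg·m²·s⁻²·A⁻²
  (C) Wb·A⁻¹ = V·s·A⁻¹ = kg·m²·s⁻²·A⁻²
  (D) [kg·m²·s⁻³·A⁻²] · [s] = kg·m²·s⁻²·A⁻²
  (E) [kg·m²·s⁻³·A⁻²] / [s⁻¹] = kg·m²·s⁻²·A⁻²
All reduce to kg·m²·s⁻²·A⁻² except (A), which is kg·m²·s⁻³·A⁻².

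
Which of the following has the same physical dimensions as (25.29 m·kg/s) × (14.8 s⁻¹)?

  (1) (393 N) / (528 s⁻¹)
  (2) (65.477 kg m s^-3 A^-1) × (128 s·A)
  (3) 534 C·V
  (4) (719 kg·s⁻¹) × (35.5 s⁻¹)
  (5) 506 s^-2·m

Reference: [kg·m·s⁻¹] · [s⁻¹] = kg·m·s⁻².
Each option:
  (1) [kg·m·s⁻²] / [s⁻¹] = kg·m·s⁻¹
  (2) [kg·m·s⁻³·A⁻¹] · [s·A] = kg·m·s⁻²  ← same
  (3) C·V = s·A·J·C⁻¹ = kg·m²·s⁻²
  (4) [kg·s⁻¹] · [s⁻¹] = kg·s⁻²
  (5) m·s⁻²
Only (2) matches kg·m·s⁻².

(2)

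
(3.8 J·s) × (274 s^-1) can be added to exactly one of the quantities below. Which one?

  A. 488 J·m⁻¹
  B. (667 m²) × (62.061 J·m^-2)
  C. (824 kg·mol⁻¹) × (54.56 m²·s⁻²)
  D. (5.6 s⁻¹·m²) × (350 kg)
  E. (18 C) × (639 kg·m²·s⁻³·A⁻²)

Reference: [kg·m²·s⁻¹] · [s⁻¹] = kg·m²·s⁻².
Each option:
  A. J·m⁻¹ = N·m·m⁻¹ = kg·m·s⁻²
  B. [m²] · [kg·s⁻²] = kg·m²·s⁻²  ← same
  C. [kg·mol⁻¹] · [m²·s⁻²] = kg·m²·s⁻²·mol⁻¹
  D. [m²·s⁻¹] · [kg] = kg·m²·s⁻¹
  E. [s·A] · [kg·m²·s⁻³·A⁻²] = kg·m²·s⁻²·A⁻¹
Only B. matches kg·m²·s⁻².

B.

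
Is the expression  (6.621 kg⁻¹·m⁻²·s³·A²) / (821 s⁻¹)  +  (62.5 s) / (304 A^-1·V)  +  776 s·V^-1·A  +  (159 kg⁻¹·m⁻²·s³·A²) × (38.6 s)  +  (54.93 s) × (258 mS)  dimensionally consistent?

Yes

Dimensions:
  (6.621 kg⁻¹·m⁻²·s³·A²) / (821 s⁻¹):  [kg⁻¹·m⁻²·s³·A²] / [s⁻¹] = kg⁻¹·m⁻²·s⁴·A²
  (62.5 s) / (304 A^-1·V):  [s] / [kg·m²·s⁻³·A⁻²] = kg⁻¹·m⁻²·s⁴·A²
  776 s·V^-1·A:  A·s·V⁻¹ = A·s·(J·C⁻¹)⁻¹ = kg⁻¹·m⁻²·s⁴·A²
  (159 kg⁻¹·m⁻²·s³·A²) × (38.6 s):  [kg⁻¹·m⁻²·s³·A²] · [s] = kg⁻¹·m⁻²·s⁴·A²
  (54.93 s) × (258 mS):  [s] · [kg⁻¹·m⁻²·s³·A²] = kg⁻¹·m⁻²·s⁴·A²
Every term reduces to kg⁻¹·m⁻²·s⁴·A².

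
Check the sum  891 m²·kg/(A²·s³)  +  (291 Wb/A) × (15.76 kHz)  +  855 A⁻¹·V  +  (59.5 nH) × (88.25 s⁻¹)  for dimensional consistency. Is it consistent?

In SI base units:
  891 m²·kg/(A²·s³):  kg·m²·s⁻³·A⁻²
  (291 Wb/A) × (15.76 kHz):  [kg·m²·s⁻²·A⁻²] · [s⁻¹] = kg·m²·s⁻³·A⁻²
  855 A⁻¹·V:  V·A⁻¹ = J·C⁻¹·A⁻¹ = kg·m²·s⁻³·A⁻²
  (59.5 nH) × (88.25 s⁻¹):  [kg·m²·s⁻²·A⁻²] · [s⁻¹] = kg·m²·s⁻³·A⁻²
Every term reduces to kg·m²·s⁻³·A⁻².

Yes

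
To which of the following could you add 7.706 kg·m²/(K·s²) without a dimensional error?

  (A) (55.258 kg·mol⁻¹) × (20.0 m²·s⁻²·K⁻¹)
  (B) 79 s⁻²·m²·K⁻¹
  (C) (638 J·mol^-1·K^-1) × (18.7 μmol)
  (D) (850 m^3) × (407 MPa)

(C)

Reference: kg·m²·s⁻²·K⁻¹.
Each option:
  (A) [kg·mol⁻¹] · [m²·s⁻²·K⁻¹] = kg·m²·s⁻²·K⁻¹·mol⁻¹
  (B) m²·s⁻²·K⁻¹
  (C) [kg·m²·s⁻²·K⁻¹·mol⁻¹] · [mol] = kg·m²·s⁻²·K⁻¹  ← same
  (D) [m³] · [kg·m⁻¹·s⁻²] = kg·m²·s⁻²
Only (C) matches kg·m²·s⁻²·K⁻¹.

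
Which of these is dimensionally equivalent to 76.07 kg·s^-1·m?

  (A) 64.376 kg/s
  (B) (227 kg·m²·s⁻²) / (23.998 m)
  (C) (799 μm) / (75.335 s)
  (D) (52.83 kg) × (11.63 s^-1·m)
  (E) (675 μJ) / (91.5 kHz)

Reference: kg·m·s⁻¹.
Each option:
  (A) kg·s⁻¹
  (B) [kg·m²·s⁻²] / [m] = kg·m·s⁻²
  (C) [m] / [s] = m·s⁻¹
  (D) [kg] · [m·s⁻¹] = kg·m·s⁻¹  ← same
  (E) [kg·m²·s⁻²] / [s⁻¹] = kg·m²·s⁻¹
Only (D) matches kg·m·s⁻¹.

(D)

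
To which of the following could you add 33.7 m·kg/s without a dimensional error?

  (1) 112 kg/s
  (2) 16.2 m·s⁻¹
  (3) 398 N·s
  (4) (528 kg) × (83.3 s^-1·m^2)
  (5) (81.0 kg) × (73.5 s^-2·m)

(3)

Reference: kg·m·s⁻¹.
Each option:
  (1) kg·s⁻¹
  (2) m·s⁻¹
  (3) N·s = kg·m·s⁻²·s = kg·m·s⁻¹  ← same
  (4) [kg] · [m²·s⁻¹] = kg·m²·s⁻¹
  (5) [kg] · [m·s⁻²] = kg·m·s⁻²
Only (3) matches kg·m·s⁻¹.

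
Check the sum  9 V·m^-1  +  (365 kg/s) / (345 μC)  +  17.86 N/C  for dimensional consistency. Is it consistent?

No

Expand each in SI base units:
  9 V·m^-1:  V·m⁻¹ = J·C⁻¹·m⁻¹ = kg·m·s⁻³·A⁻¹
  (365 kg/s) / (345 μC):  [kg·s⁻¹] / [s·A] = kg·s⁻²·A⁻¹
  17.86 N/C:  N·C⁻¹ = kg·m·s⁻²·(s·A)⁻¹ = kg·m·s⁻³·A⁻¹
The terms do not share a single dimension (kg·m·s⁻³·A⁻¹ vs kg·s⁻²·A⁻¹).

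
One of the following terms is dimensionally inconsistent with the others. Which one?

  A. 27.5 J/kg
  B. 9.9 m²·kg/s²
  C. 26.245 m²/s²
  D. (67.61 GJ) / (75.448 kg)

B.

Expand each in SI base units:
  A. J·kg⁻¹ = N·m·kg⁻¹ = m²·s⁻²
  B. kg·m²·s⁻²
  C. m²·s⁻²
  D. [kg·m²·s⁻²] / [kg] = m²·s⁻²
All reduce to m²·s⁻² except B., which is kg·m²·s⁻².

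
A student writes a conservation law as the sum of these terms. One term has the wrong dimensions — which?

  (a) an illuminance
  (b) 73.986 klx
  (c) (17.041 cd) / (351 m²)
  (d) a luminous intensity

(d)

In SI base units:
  (a) [illuminance] = m⁻²·cd
  (b) lx = lm·m⁻² = m⁻²·cd
  (c) [cd] / [m²] = m⁻²·cd
  (d) [luminous intensity] = cd
All reduce to m⁻²·cd except (d), which is cd.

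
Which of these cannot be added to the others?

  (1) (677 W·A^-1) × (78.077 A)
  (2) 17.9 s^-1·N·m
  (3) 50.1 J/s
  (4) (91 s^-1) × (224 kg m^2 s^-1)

(4)

Work out the base dimensions of each:
  (1) [kg·m²·s⁻³·A⁻¹] · [A] = kg·m²·s⁻³
  (2) N·m·s⁻¹ = kg·m·s⁻²·m·s⁻¹ = kg·m²·s⁻³
  (3) J·s⁻¹ = N·m·s⁻¹ = kg·m²·s⁻³
  (4) [s⁻¹] · [kg·m²·s⁻¹] = kg·m²·s⁻²
All reduce to kg·m²·s⁻³ except (4), which is kg·m²·s⁻².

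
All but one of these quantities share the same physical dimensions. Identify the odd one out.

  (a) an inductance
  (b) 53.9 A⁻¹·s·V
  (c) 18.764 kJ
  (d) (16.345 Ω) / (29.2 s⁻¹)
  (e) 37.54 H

Dimensions:
  (a) [inductance] = kg·m²·s⁻²·A⁻²
  (b) V·s·A⁻¹ = J·C⁻¹·s·A⁻¹ = kg·m²·s⁻²·A⁻²
  (c) J = N·m = kg·m²·s⁻²
  (d) [kg·m²·s⁻³·A⁻²] / [s⁻¹] = kg·m²·s⁻²·A⁻²
  (e) H = V·s·A⁻¹ = kg·m²·s⁻²·A⁻²
All reduce to kg·m²·s⁻²·A⁻² except (c), which is kg·m²·s⁻².

(c)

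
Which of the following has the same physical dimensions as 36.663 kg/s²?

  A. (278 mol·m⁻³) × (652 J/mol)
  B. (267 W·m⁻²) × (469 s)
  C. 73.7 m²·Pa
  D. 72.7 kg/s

Reference: kg·s⁻².
Each option:
  A. [m⁻³·mol] · [kg·m²·s⁻²·mol⁻¹] = kg·m⁻¹·s⁻²
  B. [kg·s⁻³] · [s] = kg·s⁻²  ← same
  C. Pa·m² = N·m⁻²·m² = kg·m·s⁻²
  D. kg·s⁻¹
Only B. matches kg·s⁻².

B.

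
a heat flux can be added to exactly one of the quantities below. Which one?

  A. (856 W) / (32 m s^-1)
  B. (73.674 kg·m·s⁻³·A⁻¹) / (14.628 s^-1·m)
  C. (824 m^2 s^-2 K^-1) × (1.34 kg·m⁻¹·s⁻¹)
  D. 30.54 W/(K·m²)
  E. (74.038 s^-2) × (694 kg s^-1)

E.

Reference: [heat flux] = kg·s⁻³.
Each option:
  A. [kg·m²·s⁻³] / [m·s⁻¹] = kg·m·s⁻²
  B. [kg·m·s⁻³·A⁻¹] / [m·s⁻¹] = kg·s⁻²·A⁻¹
  C. [m²·s⁻²·K⁻¹] · [kg·m⁻¹·s⁻¹] = kg·m·s⁻³·K⁻¹
  D. W·m⁻²·K⁻¹ = J·s⁻¹·m⁻²·K⁻¹ = kg·s⁻³·K⁻¹
  E. [s⁻²] · [kg·s⁻¹] = kg·s⁻³  ← same
Only E. matches kg·s⁻³.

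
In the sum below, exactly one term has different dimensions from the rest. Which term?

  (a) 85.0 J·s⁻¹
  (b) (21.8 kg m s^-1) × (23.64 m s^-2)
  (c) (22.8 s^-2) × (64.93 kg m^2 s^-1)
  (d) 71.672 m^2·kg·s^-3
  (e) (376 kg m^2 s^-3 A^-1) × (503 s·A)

Work out the base dimensions of each:
  (a) J·s⁻¹ = N·m·s⁻¹ = kg·m²·s⁻³
  (b) [kg·m·s⁻¹] · [m·s⁻²] = kg·m²·s⁻³
  (c) [s⁻²] · [kg·m²·s⁻¹] = kg·m²·s⁻³
  (d) kg·m²·s⁻³
  (e) [kg·m²·s⁻³·A⁻¹] · [s·A] = kg·m²·s⁻²
All reduce to kg·m²·s⁻³ except (e), which is kg·m²·s⁻².

(e)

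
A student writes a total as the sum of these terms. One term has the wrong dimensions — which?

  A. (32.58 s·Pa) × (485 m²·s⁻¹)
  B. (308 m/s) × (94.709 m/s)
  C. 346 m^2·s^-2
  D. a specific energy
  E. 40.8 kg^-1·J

Expand each in SI base units:
  A. [kg·m⁻¹·s⁻¹] · [m²·s⁻¹] = kg·m·s⁻²
  B. [m·s⁻¹] · [m·s⁻¹] = m²·s⁻²
  C. m²·s⁻²
  D. [specific energy] = m²·s⁻²
  E. J·kg⁻¹ = N·m·kg⁻¹ = m²·s⁻²
All reduce to m²·s⁻² except A., which is kg·m·s⁻².

A.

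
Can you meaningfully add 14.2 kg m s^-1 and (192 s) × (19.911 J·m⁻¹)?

Yes

Dimensions:
  14.2 kg m s^-1:  kg·m·s⁻¹
  (192 s) × (19.911 J·m⁻¹):  [s] · [kg·m·s⁻²] = kg·m·s⁻¹
Both are kg·m·s⁻¹, so they have the same dimensions and can be added.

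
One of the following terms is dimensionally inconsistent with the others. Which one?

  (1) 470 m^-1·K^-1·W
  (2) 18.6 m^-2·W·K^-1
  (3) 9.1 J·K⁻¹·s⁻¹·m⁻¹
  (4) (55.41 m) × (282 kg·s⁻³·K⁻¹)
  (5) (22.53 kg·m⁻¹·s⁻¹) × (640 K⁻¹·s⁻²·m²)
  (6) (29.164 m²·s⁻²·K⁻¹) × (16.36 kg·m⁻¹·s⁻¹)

Dimensions:
  (1) W·m⁻¹·K⁻¹ = J·s⁻¹·m⁻¹·K⁻¹ = kg·m·s⁻³·K⁻¹
  (2) W·m⁻²·K⁻¹ = J·s⁻¹·m⁻²·K⁻¹ = kg·s⁻³·K⁻¹
  (3) J·s⁻¹·m⁻¹·K⁻¹ = N·m·s⁻¹·m⁻¹·K⁻¹ = kg·m·s⁻³·K⁻¹
  (4) [m] · [kg·s⁻³·K⁻¹] = kg·m·s⁻³·K⁻¹
  (5) [kg·m⁻¹·s⁻¹] · [m²·s⁻²·K⁻¹] = kg·m·s⁻³·K⁻¹
  (6) [m²·s⁻²·K⁻¹] · [kg·m⁻¹·s⁻¹] = kg·m·s⁻³·K⁻¹
All reduce to kg·m·s⁻³·K⁻¹ except (2), which is kg·s⁻³·K⁻¹.

(2)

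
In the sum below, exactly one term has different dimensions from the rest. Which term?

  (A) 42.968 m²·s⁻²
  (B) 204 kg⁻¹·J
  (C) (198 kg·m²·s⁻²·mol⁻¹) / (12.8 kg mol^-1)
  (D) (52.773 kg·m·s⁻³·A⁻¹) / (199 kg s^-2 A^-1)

Reduce each to base SI dimensions:
  (A) m²·s⁻²
  (B) J·kg⁻¹ = N·m·kg⁻¹ = m²·s⁻²
  (C) [kg·m²·s⁻²·mol⁻¹] / [kg·mol⁻¹] = m²·s⁻²
  (D) [kg·m·s⁻³·A⁻¹] / [kg·s⁻²·A⁻¹] = m·s⁻¹
All reduce to m²·s⁻² except (D), which is m·s⁻¹.

(D)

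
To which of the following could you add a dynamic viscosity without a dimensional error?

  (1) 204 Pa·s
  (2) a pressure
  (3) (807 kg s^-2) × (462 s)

Reference: [dynamic viscosity] = kg·m⁻¹·s⁻¹.
Each option:
  (1) Pa·s = N·m⁻²·s = kg·m⁻¹·s⁻¹  ← same
  (2) [pressure] = kg·m⁻¹·s⁻²
  (3) [kg·s⁻²] · [s] = kg·s⁻¹
Only (1) matches kg·m⁻¹·s⁻¹.

(1)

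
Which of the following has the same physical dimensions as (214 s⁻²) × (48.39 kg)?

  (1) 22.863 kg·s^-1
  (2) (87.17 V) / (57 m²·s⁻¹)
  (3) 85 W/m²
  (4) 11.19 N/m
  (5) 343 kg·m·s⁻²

(4)

Reference: [s⁻²] · [kg] = kg·s⁻².
Each option:
  (1) kg·s⁻¹
  (2) [kg·m²·s⁻³·A⁻¹] / [m²·s⁻¹] = kg·s⁻²·A⁻¹
  (3) W·m⁻² = J·s⁻¹·m⁻² = kg·s⁻³
  (4) N·m⁻¹ = kg·m·s⁻²·m⁻¹ = kg·s⁻²  ← same
  (5) kg·m·s⁻²
Only (4) matches kg·s⁻².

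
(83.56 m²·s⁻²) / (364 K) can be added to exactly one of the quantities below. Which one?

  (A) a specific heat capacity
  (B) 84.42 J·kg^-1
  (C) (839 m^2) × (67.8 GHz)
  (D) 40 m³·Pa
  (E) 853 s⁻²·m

Reference: [m²·s⁻²] / [K] = m²·s⁻²·K⁻¹.
Each option:
  (A) [specific heat capacity] = m²·s⁻²·K⁻¹  ← same
  (B) J·kg⁻¹ = N·m·kg⁻¹ = m²·s⁻²
  (C) [m²] · [s⁻¹] = m²·s⁻¹
  (D) Pa·m³ = N·m⁻²·m³ = kg·m²·s⁻²
  (E) m·s⁻²
Only (A) matches m²·s⁻²·K⁻¹.

(A)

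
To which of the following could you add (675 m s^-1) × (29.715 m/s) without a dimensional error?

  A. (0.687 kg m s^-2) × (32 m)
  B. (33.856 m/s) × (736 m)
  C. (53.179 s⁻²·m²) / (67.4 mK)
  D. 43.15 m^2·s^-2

D.

Reference: [m·s⁻¹] · [m·s⁻¹] = m²·s⁻².
Each option:
  A. [kg·m·s⁻²] · [m] = kg·m²·s⁻²
  B. [m·s⁻¹] · [m] = m²·s⁻¹
  C. [m²·s⁻²] / [K] = m²·s⁻²·K⁻¹
  D. m²·s⁻²  ← same
Only D. matches m²·s⁻².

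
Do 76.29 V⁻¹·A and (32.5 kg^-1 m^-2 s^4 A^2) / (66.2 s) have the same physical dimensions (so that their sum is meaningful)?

Expand each in SI base units:
  76.29 V⁻¹·A:  A·V⁻¹ = A·(J·C⁻¹)⁻¹ = kg⁻¹·m⁻²·s³·A²
  (32.5 kg^-1 m^-2 s^4 A^2) / (66.2 s):  [kg⁻¹·m⁻²·s⁴·A²] / [s] = kg⁻¹·m⁻²·s³·A²
Both are kg⁻¹·m⁻²·s³·A², so they have the same dimensions and can be added.

Yes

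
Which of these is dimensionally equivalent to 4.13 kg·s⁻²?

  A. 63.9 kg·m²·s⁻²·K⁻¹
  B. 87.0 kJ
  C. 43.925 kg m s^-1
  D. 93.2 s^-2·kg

Reference: kg·s⁻².
Each option:
  A. kg·m²·s⁻²·K⁻¹
  B. J = N·m = kg·m²·s⁻²
  C. kg·m·s⁻¹
  D. kg·s⁻²  ← same
Only D. matches kg·s⁻².

D.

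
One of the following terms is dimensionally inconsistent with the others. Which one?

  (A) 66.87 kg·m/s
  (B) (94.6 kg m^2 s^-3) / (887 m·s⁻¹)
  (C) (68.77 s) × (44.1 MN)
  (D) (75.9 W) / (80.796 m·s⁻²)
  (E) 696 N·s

Dimensions:
  (A) kg·m·s⁻¹
  (B) [kg·m²·s⁻³] / [m·s⁻¹] = kg·m·s⁻²
  (C) [s] · [kg·m·s⁻²] = kg·m·s⁻¹
  (D) [kg·m²·s⁻³] / [m·s⁻²] = kg·m·s⁻¹
  (E) N·s = kg·m·s⁻²·s = kg·m·s⁻¹
All reduce to kg·m·s⁻¹ except (B), which is kg·m·s⁻².

(B)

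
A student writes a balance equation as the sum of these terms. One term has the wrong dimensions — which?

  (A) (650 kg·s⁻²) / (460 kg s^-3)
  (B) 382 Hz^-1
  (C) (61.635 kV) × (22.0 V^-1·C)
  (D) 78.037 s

(C)

Reduce each to base SI dimensions:
  (A) [kg·s⁻²] / [kg·s⁻³] = s
  (B) Hz⁻¹ = (s⁻¹)⁻¹ = s
  (C) [kg·m²·s⁻³·A⁻¹] · [kg⁻¹·m⁻²·s⁴·A²] = s·A
  (D) s
All reduce to s except (C), which is s·A.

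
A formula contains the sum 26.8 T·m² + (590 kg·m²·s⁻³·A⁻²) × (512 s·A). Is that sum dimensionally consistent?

Reduce each to base SI dimensions:
  26.8 T·m²:  T·m² = Wb·m⁻²·m² = kg·m²·s⁻²·A⁻¹
  (590 kg·m²·s⁻³·A⁻²) × (512 s·A):  [kg·m²·s⁻³·A⁻²] · [s·A] = kg·m²·s⁻²·A⁻¹
Both are kg·m²·s⁻²·A⁻¹, so they have the same dimensions and can be added.

Yes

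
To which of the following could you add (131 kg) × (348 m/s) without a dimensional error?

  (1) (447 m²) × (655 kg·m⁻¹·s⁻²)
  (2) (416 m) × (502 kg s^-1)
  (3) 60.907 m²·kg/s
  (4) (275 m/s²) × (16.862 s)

Reference: [kg] · [m·s⁻¹] = kg·m·s⁻¹.
Each option:
  (1) [m²] · [kg·m⁻¹·s⁻²] = kg·m·s⁻²
  (2) [m] · [kg·s⁻¹] = kg·m·s⁻¹  ← same
  (3) kg·m²·s⁻¹
  (4) [m·s⁻²] · [s] = m·s⁻¹
Only (2) matches kg·m·s⁻¹.

(2)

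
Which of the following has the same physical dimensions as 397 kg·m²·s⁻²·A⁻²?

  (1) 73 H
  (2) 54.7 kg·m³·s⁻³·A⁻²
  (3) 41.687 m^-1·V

Reference: kg·m²·s⁻²·A⁻².
Each option:
  (1) H = V·s·A⁻¹ = kg·m²·s⁻²·A⁻²  ← same
  (2) kg·m³·s⁻³·A⁻²
  (3) V·m⁻¹ = J·C⁻¹·m⁻¹ = kg·m·s⁻³·A⁻¹
Only (1) matches kg·m²·s⁻²·A⁻².

(1)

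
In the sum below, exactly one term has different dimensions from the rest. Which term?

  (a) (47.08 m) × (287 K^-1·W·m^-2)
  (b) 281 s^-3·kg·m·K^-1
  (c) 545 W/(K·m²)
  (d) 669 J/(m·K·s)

(c)

Dimensions:
  (a) [m] · [kg·s⁻³·K⁻¹] = kg·m·s⁻³·K⁻¹
  (b) kg·m·s⁻³·K⁻¹
  (c) W·m⁻²·K⁻¹ = J·s⁻¹·m⁻²·K⁻¹ = kg·s⁻³·K⁻¹
  (d) J·s⁻¹·m⁻¹·K⁻¹ = N·m·s⁻¹·m⁻¹·K⁻¹ = kg·m·s⁻³·K⁻¹
All reduce to kg·m·s⁻³·K⁻¹ except (c), which is kg·s⁻³·K⁻¹.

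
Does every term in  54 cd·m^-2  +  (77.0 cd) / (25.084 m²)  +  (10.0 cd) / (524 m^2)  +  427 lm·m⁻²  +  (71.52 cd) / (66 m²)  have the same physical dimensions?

Yes

Work out the base dimensions of each:
  54 cd·m^-2:  cd·m⁻² = m⁻²·cd
  (77.0 cd) / (25.084 m²):  [cd] / [m²] = m⁻²·cd
  (10.0 cd) / (524 m^2):  [cd] / [m²] = m⁻²·cd
  427 lm·m⁻²:  lm·m⁻² = cd·m⁻² = m⁻²·cd
  (71.52 cd) / (66 m²):  [cd] / [m²] = m⁻²·cd
Every term reduces to m⁻²·cd.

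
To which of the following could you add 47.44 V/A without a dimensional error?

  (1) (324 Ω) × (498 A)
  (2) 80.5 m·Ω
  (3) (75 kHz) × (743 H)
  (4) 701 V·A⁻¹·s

(3)

Reference: V·A⁻¹ = J·C⁻¹·A⁻¹ = kg·m²·s⁻³·A⁻².
Each option:
  (1) [kg·m²·s⁻³·A⁻²] · [A] = kg·m²·s⁻³·A⁻¹
  (2) Ω·m = V·A⁻¹·m = kg·m³·s⁻³·A⁻²
  (3) [s⁻¹] · [kg·m²·s⁻²·A⁻²] = kg·m²·s⁻³·A⁻²  ← same
  (4) V·s·A⁻¹ = J·C⁻¹·s·A⁻¹ = kg·m²·s⁻²·A⁻²
Only (3) matches kg·m²·s⁻³·A⁻².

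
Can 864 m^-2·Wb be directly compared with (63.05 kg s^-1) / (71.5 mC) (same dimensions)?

Yes

Work out the base dimensions of each:
  864 m^-2·Wb:  Wb·m⁻² = V·s·m⁻² = kg·s⁻²·A⁻¹
  (63.05 kg s^-1) / (71.5 mC):  [kg·s⁻¹] / [s·A] = kg·s⁻²·A⁻¹
Both are kg·s⁻²·A⁻¹, so they have the same dimensions and can be added.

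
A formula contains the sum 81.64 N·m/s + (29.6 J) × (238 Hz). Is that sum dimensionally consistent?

Yes

Reduce each to base SI dimensions:
  81.64 N·m/s:  N·m·s⁻¹ = kg·m·s⁻²·m·s⁻¹ = kg·m²·s⁻³
  (29.6 J) × (238 Hz):  [kg·m²·s⁻²] · [s⁻¹] = kg·m²·s⁻³
Both are kg·m²·s⁻³, so they have the same dimensions and can be added.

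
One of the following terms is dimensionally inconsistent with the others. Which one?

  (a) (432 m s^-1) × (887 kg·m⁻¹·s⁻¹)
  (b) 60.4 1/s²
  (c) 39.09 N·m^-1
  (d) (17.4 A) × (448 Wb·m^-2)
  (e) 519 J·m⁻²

Dimensions:
  (a) [m·s⁻¹] · [kg·m⁻¹·s⁻¹] = kg·s⁻²
  (b) s⁻²
  (c) N·m⁻¹ = kg·m·s⁻²·m⁻¹ = kg·s⁻²
  (d) [A] · [kg·s⁻²·A⁻¹] = kg·s⁻²
  (e) J·m⁻² = N·m·m⁻² = kg·s⁻²
All reduce to kg·s⁻² except (b), which is s⁻².

(b)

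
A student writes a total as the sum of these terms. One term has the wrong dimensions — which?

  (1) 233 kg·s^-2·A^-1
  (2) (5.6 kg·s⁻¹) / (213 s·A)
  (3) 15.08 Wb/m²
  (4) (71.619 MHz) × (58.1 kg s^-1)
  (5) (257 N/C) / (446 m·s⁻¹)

Work out the base dimensions of each:
  (1) kg·s⁻²·A⁻¹
  (2) [kg·s⁻¹] / [s·A] = kg·s⁻²·A⁻¹
  (3) Wb·m⁻² = V·s·m⁻² = kg·s⁻²·A⁻¹
  (4) [s⁻¹] · [kg·s⁻¹] = kg·s⁻²
  (5) [kg·m·s⁻³·A⁻¹] / [m·s⁻¹] = kg·s⁻²·A⁻¹
All reduce to kg·s⁻²·A⁻¹ except (4), which is kg·s⁻².

(4)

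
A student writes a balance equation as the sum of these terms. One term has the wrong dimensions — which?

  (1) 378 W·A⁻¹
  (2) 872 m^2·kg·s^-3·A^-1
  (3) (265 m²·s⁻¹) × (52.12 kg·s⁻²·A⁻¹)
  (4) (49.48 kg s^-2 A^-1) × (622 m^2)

(4)

In SI base units:
  (1) W·A⁻¹ = J·s⁻¹·A⁻¹ = kg·m²·s⁻³·A⁻¹
  (2) kg·m²·s⁻³·A⁻¹
  (3) [m²·s⁻¹] · [kg·s⁻²·A⁻¹] = kg·m²·s⁻³·A⁻¹
  (4) [kg·s⁻²·A⁻¹] · [m²] = kg·m²·s⁻²·A⁻¹
All reduce to kg·m²·s⁻³·A⁻¹ except (4), which is kg·m²·s⁻²·A⁻¹.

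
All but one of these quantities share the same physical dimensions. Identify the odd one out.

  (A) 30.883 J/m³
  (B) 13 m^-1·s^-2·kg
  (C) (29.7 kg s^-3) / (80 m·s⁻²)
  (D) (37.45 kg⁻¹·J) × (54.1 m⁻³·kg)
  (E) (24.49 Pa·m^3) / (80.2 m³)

Work out the base dimensions of each:
  (A) J·m⁻³ = N·m·m⁻³ = kg·m⁻¹·s⁻²
  (B) kg·m⁻¹·s⁻²
  (C) [kg·s⁻³] / [m·s⁻²] = kg·m⁻¹·s⁻¹
  (D) [m²·s⁻²] · [kg·m⁻³] = kg·m⁻¹·s⁻²
  (E) [kg·m²·s⁻²] / [m³] = kg·m⁻¹·s⁻²
All reduce to kg·m⁻¹·s⁻² except (C), which is kg·m⁻¹·s⁻¹.

(C)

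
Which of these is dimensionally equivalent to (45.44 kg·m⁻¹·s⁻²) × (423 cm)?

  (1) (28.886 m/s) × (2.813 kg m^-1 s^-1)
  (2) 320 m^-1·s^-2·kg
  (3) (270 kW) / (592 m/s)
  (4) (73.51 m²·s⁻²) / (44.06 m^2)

Reference: [kg·m⁻¹·s⁻²] · [m] = kg·s⁻².
Each option:
  (1) [m·s⁻¹] · [kg·m⁻¹·s⁻¹] = kg·s⁻²  ← same
  (2) kg·m⁻¹·s⁻²
  (3) [kg·m²·s⁻³] / [m·s⁻¹] = kg·m·s⁻²
  (4) [m²·s⁻²] / [m²] = s⁻²
Only (1) matches kg·s⁻².

(1)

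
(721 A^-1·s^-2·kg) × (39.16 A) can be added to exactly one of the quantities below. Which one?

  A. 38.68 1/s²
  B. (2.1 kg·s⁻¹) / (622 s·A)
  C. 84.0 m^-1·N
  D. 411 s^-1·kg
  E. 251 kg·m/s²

Reference: [kg·s⁻²·A⁻¹] · [A] = kg·s⁻².
Each option:
  A. s⁻²
  B. [kg·s⁻¹] / [s·A] = kg·s⁻²·A⁻¹
  C. N·m⁻¹ = kg·m·s⁻²·m⁻¹ = kg·s⁻²  ← same
  D. kg·s⁻¹
  E. kg·m·s⁻²
Only C. matches kg·s⁻².

C.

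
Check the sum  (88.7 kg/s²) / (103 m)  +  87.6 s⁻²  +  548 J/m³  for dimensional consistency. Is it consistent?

No

Dimensions:
  (88.7 kg/s²) / (103 m):  [kg·s⁻²] / [m] = kg·m⁻¹·s⁻²
  87.6 s⁻²:  s⁻²
  548 J/m³:  J·m⁻³ = N·m·m⁻³ = kg·m⁻¹·s⁻²
The terms do not share a single dimension (kg·m⁻¹·s⁻² vs s⁻²).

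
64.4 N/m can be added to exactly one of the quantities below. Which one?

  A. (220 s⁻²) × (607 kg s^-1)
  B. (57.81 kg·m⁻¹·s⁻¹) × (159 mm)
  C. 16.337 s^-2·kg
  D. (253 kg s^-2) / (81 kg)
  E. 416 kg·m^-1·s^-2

C.

Reference: N·m⁻¹ = kg·m·s⁻²·m⁻¹ = kg·s⁻².
Each option:
  A. [s⁻²] · [kg·s⁻¹] = kg·s⁻³
  B. [kg·m⁻¹·s⁻¹] · [m] = kg·s⁻¹
  C. kg·s⁻²  ← same
  D. [kg·s⁻²] / [kg] = s⁻²
  E. kg·m⁻¹·s⁻²
Only C. matches kg·s⁻².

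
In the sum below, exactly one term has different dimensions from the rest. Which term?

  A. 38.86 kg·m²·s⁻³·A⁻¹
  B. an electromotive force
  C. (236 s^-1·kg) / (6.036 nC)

In SI base units:
  A. kg·m²·s⁻³·A⁻¹
  B. [electromotive force] = kg·m²·s⁻³·A⁻¹
  C. [kg·s⁻¹] / [s·A] = kg·s⁻²·A⁻¹
All reduce to kg·m²·s⁻³·A⁻¹ except C., which is kg·s⁻²·A⁻¹.

C.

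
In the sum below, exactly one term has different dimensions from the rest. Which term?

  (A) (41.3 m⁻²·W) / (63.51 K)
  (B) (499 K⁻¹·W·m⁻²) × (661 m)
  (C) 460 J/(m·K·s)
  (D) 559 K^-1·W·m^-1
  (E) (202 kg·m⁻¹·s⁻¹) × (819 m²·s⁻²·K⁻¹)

In SI base units:
  (A) [kg·s⁻³] / [K] = kg·s⁻³·K⁻¹
  (B) [kg·s⁻³·K⁻¹] · [m] = kg·m·s⁻³·K⁻¹
  (C) J·s⁻¹·m⁻¹·K⁻¹ = N·m·s⁻¹·m⁻¹·K⁻¹ = kg·m·s⁻³·K⁻¹
  (D) W·m⁻¹·K⁻¹ = J·s⁻¹·m⁻¹·K⁻¹ = kg·m·s⁻³·K⁻¹
  (E) [kg·m⁻¹·s⁻¹] · [m²·s⁻²·K⁻¹] = kg·m·s⁻³·K⁻¹
All reduce to kg·m·s⁻³·K⁻¹ except (A), which is kg·s⁻³·K⁻¹.

(A)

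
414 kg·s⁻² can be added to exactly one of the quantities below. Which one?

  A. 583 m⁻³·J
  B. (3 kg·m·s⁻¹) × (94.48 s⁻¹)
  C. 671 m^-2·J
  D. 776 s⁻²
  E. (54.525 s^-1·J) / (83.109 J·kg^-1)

Reference: kg·s⁻².
Each option:
  A. J·m⁻³ = N·m·m⁻³ = kg·m⁻¹·s⁻²
  B. [kg·m·s⁻¹] · [s⁻¹] = kg·m·s⁻²
  C. J·m⁻² = N·m·m⁻² = kg·s⁻²  ← same
  D. s⁻²
  E. [kg·m²·s⁻³] / [m²·s⁻²] = kg·s⁻¹
Only C. matches kg·s⁻².

C.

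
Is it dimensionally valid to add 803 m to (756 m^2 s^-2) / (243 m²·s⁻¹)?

No

Expand each in SI base units:
  803 m:  m
  (756 m^2 s^-2) / (243 m²·s⁻¹):  [m²·s⁻²] / [m²·s⁻¹] = s⁻¹
m ≠ s⁻¹, so they cannot be added.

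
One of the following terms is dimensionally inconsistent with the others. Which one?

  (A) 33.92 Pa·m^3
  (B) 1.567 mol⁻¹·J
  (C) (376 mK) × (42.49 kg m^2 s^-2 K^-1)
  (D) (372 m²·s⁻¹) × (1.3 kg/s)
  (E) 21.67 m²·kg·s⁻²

(B)

Expand each in SI base units:
  (A) Pa·m³ = N·m⁻²·m³ = kg·m²·s⁻²
  (B) J·mol⁻¹ = N·m·mol⁻¹ = kg·m²·s⁻²·mol⁻¹
  (C) [K] · [kg·m²·s⁻²·K⁻¹] = kg·m²·s⁻²
  (D) [m²·s⁻¹] · [kg·s⁻¹] = kg·m²·s⁻²
  (E) kg·m²·s⁻²
All reduce to kg·m²·s⁻² except (B), which is kg·m²·s⁻²·mol⁻¹.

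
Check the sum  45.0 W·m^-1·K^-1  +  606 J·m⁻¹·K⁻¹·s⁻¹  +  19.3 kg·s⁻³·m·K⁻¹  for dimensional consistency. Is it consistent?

Yes

Reduce each to base SI dimensions:
  45.0 W·m^-1·K^-1:  W·m⁻¹·K⁻¹ = J·s⁻¹·m⁻¹·K⁻¹ = kg·m·s⁻³·K⁻¹
  606 J·m⁻¹·K⁻¹·s⁻¹:  J·s⁻¹·m⁻¹·K⁻¹ = N·m·s⁻¹·m⁻¹·K⁻¹ = kg·m·s⁻³·K⁻¹
  19.3 kg·s⁻³·m·K⁻¹:  kg·m·s⁻³·K⁻¹
Every term reduces to kg·m·s⁻³·K⁻¹.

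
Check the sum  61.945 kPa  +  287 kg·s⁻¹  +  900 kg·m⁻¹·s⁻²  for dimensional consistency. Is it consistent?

Work out the base dimensions of each:
  61.945 kPa:  Pa = N·m⁻² = kg·m⁻¹·s⁻²
  287 kg·s⁻¹:  kg·s⁻¹
  900 kg·m⁻¹·s⁻²:  kg·m⁻¹·s⁻²
The terms do not share a single dimension (kg·m⁻¹·s⁻² vs kg·s⁻¹).

No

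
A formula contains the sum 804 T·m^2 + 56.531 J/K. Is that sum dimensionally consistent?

No

Work out the base dimensions of each:
  804 T·m^2:  T·m² = Wb·m⁻²·m² = kg·m²·s⁻²·A⁻¹
  56.531 J/K:  J·K⁻¹ = N·m·K⁻¹ = kg·m²·s⁻²·K⁻¹
kg·m²·s⁻²·A⁻¹ ≠ kg·m²·s⁻²·K⁻¹, so they cannot be added.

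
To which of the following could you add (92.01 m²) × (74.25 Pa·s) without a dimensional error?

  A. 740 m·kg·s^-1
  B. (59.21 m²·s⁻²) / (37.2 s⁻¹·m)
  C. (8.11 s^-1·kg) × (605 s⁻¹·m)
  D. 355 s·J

Reference: [m²] · [kg·m⁻¹·s⁻¹] = kg·m·s⁻¹.
Each option:
  A. kg·m·s⁻¹  ← same
  B. [m²·s⁻²] / [m·s⁻¹] = m·s⁻¹
  C. [kg·s⁻¹] · [m·s⁻¹] = kg·m·s⁻²
  D. J·s = N·m·s = kg·m²·s⁻¹
Only A. matches kg·m·s⁻¹.

A.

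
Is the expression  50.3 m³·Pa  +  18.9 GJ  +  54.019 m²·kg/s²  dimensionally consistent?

Yes

Reduce each to base SI dimensions:
  50.3 m³·Pa:  Pa·m³ = N·m⁻²·m³ = kg·m²·s⁻²
  18.9 GJ:  J = N·m = kg·m²·s⁻²
  54.019 m²·kg/s²:  kg·m²·s⁻²
Every term reduces to kg·m²·s⁻².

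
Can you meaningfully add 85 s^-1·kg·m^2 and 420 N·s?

Work out the base dimensions of each:
  85 s^-1·kg·m^2:  kg·m²·s⁻¹
  420 N·s:  N·s = kg·m·s⁻²·s = kg·m·s⁻¹
kg·m²·s⁻¹ ≠ kg·m·s⁻¹, so they cannot be added.

No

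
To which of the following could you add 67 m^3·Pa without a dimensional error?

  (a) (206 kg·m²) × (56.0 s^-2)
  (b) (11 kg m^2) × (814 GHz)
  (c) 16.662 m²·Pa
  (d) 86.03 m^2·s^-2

(a)

Reference: Pa·m³ = N·m⁻²·m³ = kg·m²·s⁻².
Each option:
  (a) [kg·m²] · [s⁻²] = kg·m²·s⁻²  ← same
  (b) [kg·m²] · [s⁻¹] = kg·m²·s⁻¹
  (c) Pa·m² = N·m⁻²·m² = kg·m·s⁻²
  (d) m²·s⁻²
Only (a) matches kg·m²·s⁻².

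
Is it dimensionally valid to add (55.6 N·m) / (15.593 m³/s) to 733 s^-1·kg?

Expand each in SI base units:
  (55.6 N·m) / (15.593 m³/s):  [kg·m²·s⁻²] / [m³·s⁻¹] = kg·m⁻¹·s⁻¹
  733 s^-1·kg:  kg·s⁻¹
kg·m⁻¹·s⁻¹ ≠ kg·s⁻¹, so they cannot be added.

No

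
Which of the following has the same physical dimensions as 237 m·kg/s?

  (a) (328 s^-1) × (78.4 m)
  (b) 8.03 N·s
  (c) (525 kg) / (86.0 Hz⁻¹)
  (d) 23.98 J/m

Reference: kg·m·s⁻¹.
Each option:
  (a) [s⁻¹] · [m] = m·s⁻¹
  (b) N·s = kg·m·s⁻²·s = kg·m·s⁻¹  ← same
  (c) [kg] / [s] = kg·s⁻¹
  (d) J·m⁻¹ = N·m·m⁻¹ = kg·m·s⁻²
Only (b) matches kg·m·s⁻¹.

(b)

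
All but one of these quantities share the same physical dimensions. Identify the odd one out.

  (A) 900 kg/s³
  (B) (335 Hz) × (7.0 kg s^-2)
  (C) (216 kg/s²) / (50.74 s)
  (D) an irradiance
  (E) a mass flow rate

Dimensions:
  (A) kg·s⁻³
  (B) [s⁻¹] · [kg·s⁻²] = kg·s⁻³
  (C) [kg·s⁻²] / [s] = kg·s⁻³
  (D) [irradiance] = kg·s⁻³
  (E) [mass flow rate] = kg·s⁻¹
All reduce to kg·s⁻³ except (E), which is kg·s⁻¹.

(E)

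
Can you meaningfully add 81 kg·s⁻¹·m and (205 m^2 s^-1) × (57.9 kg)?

No

Work out the base dimensions of each:
  81 kg·s⁻¹·m:  kg·m·s⁻¹
  (205 m^2 s^-1) × (57.9 kg):  [m²·s⁻¹] · [kg] = kg·m²·s⁻¹
kg·m·s⁻¹ ≠ kg·m²·s⁻¹, so they cannot be added.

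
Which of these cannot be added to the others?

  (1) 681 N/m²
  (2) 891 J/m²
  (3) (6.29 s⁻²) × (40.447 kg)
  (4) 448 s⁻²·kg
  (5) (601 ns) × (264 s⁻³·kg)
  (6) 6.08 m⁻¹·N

(1)

Expand each in SI base units:
  (1) N·m⁻² = kg·m·s⁻²·m⁻² = kg·m⁻¹·s⁻²
  (2) J·m⁻² = N·m·m⁻² = kg·s⁻²
  (3) [s⁻²] · [kg] = kg·s⁻²
  (4) kg·s⁻²
  (5) [s] · [kg·s⁻³] = kg·s⁻²
  (6) N·m⁻¹ = kg·m·s⁻²·m⁻¹ = kg·s⁻²
All reduce to kg·s⁻² except (1), which is kg·m⁻¹·s⁻².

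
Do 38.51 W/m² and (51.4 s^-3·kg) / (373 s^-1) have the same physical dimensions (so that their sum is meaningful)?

Work out the base dimensions of each:
  38.51 W/m²:  W·m⁻² = J·s⁻¹·m⁻² = kg·s⁻³
  (51.4 s^-3·kg) / (373 s^-1):  [kg·s⁻³] / [s⁻¹] = kg·s⁻²
kg·s⁻³ ≠ kg·s⁻², so they cannot be added.

No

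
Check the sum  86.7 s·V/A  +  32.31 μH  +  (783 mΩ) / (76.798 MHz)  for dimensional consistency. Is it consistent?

Dimensions:
  86.7 s·V/A:  V·s·A⁻¹ = J·C⁻¹·s·A⁻¹ = kg·m²·s⁻²·A⁻²
  32.31 μH:  H = V·s·A⁻¹ = kg·m²·s⁻²·A⁻²
  (783 mΩ) / (76.798 MHz):  [kg·m²·s⁻³·A⁻²] / [s⁻¹] = kg·m²·s⁻²·A⁻²
Every term reduces to kg·m²·s⁻²·A⁻².

Yes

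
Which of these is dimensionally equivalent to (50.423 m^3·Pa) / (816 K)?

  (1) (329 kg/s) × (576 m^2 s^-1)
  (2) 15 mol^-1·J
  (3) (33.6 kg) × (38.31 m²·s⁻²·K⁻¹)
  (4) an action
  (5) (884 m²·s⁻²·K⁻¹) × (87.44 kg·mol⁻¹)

(3)

Reference: [kg·m²·s⁻²] / [K] = kg·m²·s⁻²·K⁻¹.
Each option:
  (1) [kg·s⁻¹] · [m²·s⁻¹] = kg·m²·s⁻²
  (2) J·mol⁻¹ = N·m·mol⁻¹ = kg·m²·s⁻²·mol⁻¹
  (3) [kg] · [m²·s⁻²·K⁻¹] = kg·m²·s⁻²·K⁻¹  ← same
  (4) [action] = kg·m²·s⁻¹
  (5) [m²·s⁻²·K⁻¹] · [kg·mol⁻¹] = kg·m²·s⁻²·K⁻¹·mol⁻¹
Only (3) matches kg·m²·s⁻²·K⁻¹.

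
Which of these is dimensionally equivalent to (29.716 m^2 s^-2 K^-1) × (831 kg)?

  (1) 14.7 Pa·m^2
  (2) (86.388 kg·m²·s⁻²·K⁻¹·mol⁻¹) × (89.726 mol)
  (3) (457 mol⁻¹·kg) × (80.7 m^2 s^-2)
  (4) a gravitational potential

(2)

Reference: [m²·s⁻²·K⁻¹] · [kg] = kg·m²·s⁻²·K⁻¹.
Each option:
  (1) Pa·m² = N·m⁻²·m² = kg·m·s⁻²
  (2) [kg·m²·s⁻²·K⁻¹·mol⁻¹] · [mol] = kg·m²·s⁻²·K⁻¹  ← same
  (3) [kg·mol⁻¹] · [m²·s⁻²] = kg·m²·s⁻²·mol⁻¹
  (4) [gravitational potential] = m²·s⁻²
Only (2) matches kg·m²·s⁻²·K⁻¹.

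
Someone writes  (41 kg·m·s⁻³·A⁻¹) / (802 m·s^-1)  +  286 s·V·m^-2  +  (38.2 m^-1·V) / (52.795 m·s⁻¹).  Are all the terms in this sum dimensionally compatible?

Yes

In SI base units:
  (41 kg·m·s⁻³·A⁻¹) / (802 m·s^-1):  [kg·m·s⁻³·A⁻¹] / [m·s⁻¹] = kg·s⁻²·A⁻¹
  286 s·V·m^-2:  V·s·m⁻² = J·C⁻¹·s·m⁻² = kg·s⁻²·A⁻¹
  (38.2 m^-1·V) / (52.795 m·s⁻¹):  [kg·m·s⁻³·A⁻¹] / [m·s⁻¹] = kg·s⁻²·A⁻¹
Every term reduces to kg·s⁻²·A⁻¹.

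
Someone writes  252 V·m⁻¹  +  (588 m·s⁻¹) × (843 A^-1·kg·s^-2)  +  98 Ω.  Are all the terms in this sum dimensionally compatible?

Work out the base dimensions of each:
  252 V·m⁻¹:  V·m⁻¹ = J·C⁻¹·m⁻¹ = kg·m·s⁻³·A⁻¹
  (588 m·s⁻¹) × (843 A^-1·kg·s^-2):  [m·s⁻¹] · [kg·s⁻²·A⁻¹] = kg·m·s⁻³·A⁻¹
  98 Ω:  Ω = V·A⁻¹ = kg·m²·s⁻³·A⁻²
The terms do not share a single dimension (kg·m²·s⁻³·A⁻² vs kg·m·s⁻³·A⁻¹).

No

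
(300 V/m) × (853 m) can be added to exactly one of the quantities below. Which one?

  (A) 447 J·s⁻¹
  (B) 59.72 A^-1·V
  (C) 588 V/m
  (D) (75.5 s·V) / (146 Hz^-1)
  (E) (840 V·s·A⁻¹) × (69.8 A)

(D)

Reference: [kg·m·s⁻³·A⁻¹] · [m] = kg·m²·s⁻³·A⁻¹.
Each option:
  (A) J·s⁻¹ = N·m·s⁻¹ = kg·m²·s⁻³
  (B) V·A⁻¹ = J·C⁻¹·A⁻¹ = kg·m²·s⁻³·A⁻²
  (C) V·m⁻¹ = J·C⁻¹·m⁻¹ = kg·m·s⁻³·A⁻¹
  (D) [kg·m²·s⁻²·A⁻¹] / [s] = kg·m²·s⁻³·A⁻¹  ← same
  (E) [kg·m²·s⁻²·A⁻²] · [A] = kg·m²·s⁻²·A⁻¹
Only (D) matches kg·m²·s⁻³·A⁻¹.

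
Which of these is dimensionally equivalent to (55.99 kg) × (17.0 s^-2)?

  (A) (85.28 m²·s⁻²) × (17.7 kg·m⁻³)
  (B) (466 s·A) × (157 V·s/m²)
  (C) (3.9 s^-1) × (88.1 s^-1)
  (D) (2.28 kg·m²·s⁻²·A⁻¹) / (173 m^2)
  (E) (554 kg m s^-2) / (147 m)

Reference: [kg] · [s⁻²] = kg·s⁻².
Each option:
  (A) [m²·s⁻²] · [kg·m⁻³] = kg·m⁻¹·s⁻²
  (B) [s·A] · [kg·s⁻²·A⁻¹] = kg·s⁻¹
  (C) [s⁻¹] · [s⁻¹] = s⁻²
  (D) [kg·m²·s⁻²·A⁻¹] / [m²] = kg·s⁻²·A⁻¹
  (E) [kg·m·s⁻²] / [m] = kg·s⁻²  ← same
Only (E) matches kg·s⁻².

(E)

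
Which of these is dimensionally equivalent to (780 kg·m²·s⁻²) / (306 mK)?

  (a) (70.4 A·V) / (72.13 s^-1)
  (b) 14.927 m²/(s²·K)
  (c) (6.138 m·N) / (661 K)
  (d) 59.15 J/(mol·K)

(c)

Reference: [kg·m²·s⁻²] / [K] = kg·m²·s⁻²·K⁻¹.
Each option:
  (a) [kg·m²·s⁻³] / [s⁻¹] = kg·m²·s⁻²
  (b) m²·s⁻²·K⁻¹
  (c) [kg·m²·s⁻²] / [K] = kg·m²·s⁻²·K⁻¹  ← same
  (d) J·mol⁻¹·K⁻¹ = N·m·mol⁻¹·K⁻¹ = kg·m²·s⁻²·K⁻¹·mol⁻¹
Only (c) matches kg·m²·s⁻²·K⁻¹.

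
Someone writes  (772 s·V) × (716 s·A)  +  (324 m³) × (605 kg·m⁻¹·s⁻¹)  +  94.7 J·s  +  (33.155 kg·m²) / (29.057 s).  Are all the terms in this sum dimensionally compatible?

Yes

In SI base units:
  (772 s·V) × (716 s·A):  [kg·m²·s⁻²·A⁻¹] · [s·A] = kg·m²·s⁻¹
  (324 m³) × (605 kg·m⁻¹·s⁻¹):  [m³] · [kg·m⁻¹·s⁻¹] = kg·m²·s⁻¹
  94.7 J·s:  J·s = N·m·s = kg·m²·s⁻¹
  (33.155 kg·m²) / (29.057 s):  [kg·m²] / [s] = kg·m²·s⁻¹
Every term reduces to kg·m²·s⁻¹.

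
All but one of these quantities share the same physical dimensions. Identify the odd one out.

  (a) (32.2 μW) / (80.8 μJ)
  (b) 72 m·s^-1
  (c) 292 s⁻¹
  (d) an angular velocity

(b)

Reduce each to base SI dimensions:
  (a) [kg·m²·s⁻³] / [kg·m²·s⁻²] = s⁻¹
  (b) m·s⁻¹
  (c) s⁻¹
  (d) [angular velocity] = s⁻¹
All reduce to s⁻¹ except (b), which is m·s⁻¹.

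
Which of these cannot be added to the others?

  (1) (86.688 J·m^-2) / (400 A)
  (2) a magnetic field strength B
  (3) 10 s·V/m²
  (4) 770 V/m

(4)

Reduce each to base SI dimensions:
  (1) [kg·s⁻²] / [A] = kg·s⁻²·A⁻¹
  (2) [magnetic field strength B] = kg·s⁻²·A⁻¹
  (3) V·s·m⁻² = J·C⁻¹·s·m⁻² = kg·s⁻²·A⁻¹
  (4) V·m⁻¹ = J·C⁻¹·m⁻¹ = kg·m·s⁻³·A⁻¹
All reduce to kg·s⁻²·A⁻¹ except (4), which is kg·m·s⁻³·A⁻¹.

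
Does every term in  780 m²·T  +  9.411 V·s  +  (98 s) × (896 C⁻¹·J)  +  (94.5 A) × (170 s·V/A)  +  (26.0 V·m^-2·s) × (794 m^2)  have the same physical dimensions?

Yes

Reduce each to base SI dimensions:
  780 m²·T:  T·m² = Wb·m⁻²·m² = kg·m²·s⁻²·A⁻¹
  9.411 V·s:  V·s = J·C⁻¹·s = kg·m²·s⁻²·A⁻¹
  (98 s) × (896 C⁻¹·J):  [s] · [kg·m²·s⁻³·A⁻¹] = kg·m²·s⁻²·A⁻¹
  (94.5 A) × (170 s·V/A):  [A] · [kg·m²·s⁻²·A⁻²] = kg·m²·s⁻²·A⁻¹
  (26.0 V·m^-2·s) × (794 m^2):  [kg·s⁻²·A⁻¹] · [m²] = kg·m²·s⁻²·A⁻¹
Every term reduces to kg·m²·s⁻²·A⁻¹.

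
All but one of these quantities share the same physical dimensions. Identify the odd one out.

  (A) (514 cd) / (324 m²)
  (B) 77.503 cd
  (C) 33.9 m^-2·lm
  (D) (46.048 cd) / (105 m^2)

Dimensions:
  (A) [cd] / [m²] = m⁻²·cd
  (B) cd
  (C) lm·m⁻² = cd·m⁻² = m⁻²·cd
  (D) [cd] / [m²] = m⁻²·cd
All reduce to m⁻²·cd except (B), which is cd.

(B)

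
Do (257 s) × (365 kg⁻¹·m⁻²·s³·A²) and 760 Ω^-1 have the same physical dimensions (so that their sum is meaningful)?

No

Work out the base dimensions of each:
  (257 s) × (365 kg⁻¹·m⁻²·s³·A²):  [s] · [kg⁻¹·m⁻²·s³·A²] = kg⁻¹·m⁻²·s⁴·A²
  760 Ω^-1:  Ω⁻¹ = (V·A⁻¹)⁻¹ = kg⁻¹·m⁻²·s³·A²
kg⁻¹·m⁻²·s⁴·A² ≠ kg⁻¹·m⁻²·s³·A², so they cannot be added.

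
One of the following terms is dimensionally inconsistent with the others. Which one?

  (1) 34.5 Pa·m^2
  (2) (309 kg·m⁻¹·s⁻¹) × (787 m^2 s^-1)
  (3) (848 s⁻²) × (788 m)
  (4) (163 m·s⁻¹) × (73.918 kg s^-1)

(3)

Dimensions:
  (1) Pa·m² = N·m⁻²·m² = kg·m·s⁻²
  (2) [kg·m⁻¹·s⁻¹] · [m²·s⁻¹] = kg·m·s⁻²
  (3) [s⁻²] · [m] = m·s⁻²
  (4) [m·s⁻¹] · [kg·s⁻¹] = kg·m·s⁻²
All reduce to kg·m·s⁻² except (3), which is m·s⁻².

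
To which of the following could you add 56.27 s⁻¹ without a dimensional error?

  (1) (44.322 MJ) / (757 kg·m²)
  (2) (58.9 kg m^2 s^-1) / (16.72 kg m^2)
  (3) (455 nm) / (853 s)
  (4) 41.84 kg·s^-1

(2)

Reference: s⁻¹.
Each option:
  (1) [kg·m²·s⁻²] / [kg·m²] = s⁻²
  (2) [kg·m²·s⁻¹] / [kg·m²] = s⁻¹  ← same
  (3) [m] / [s] = m·s⁻¹
  (4) kg·s⁻¹
Only (2) matches s⁻¹.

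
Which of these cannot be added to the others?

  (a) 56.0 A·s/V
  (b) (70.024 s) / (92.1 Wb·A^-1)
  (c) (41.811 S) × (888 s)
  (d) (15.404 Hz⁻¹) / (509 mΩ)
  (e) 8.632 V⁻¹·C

(b)

Reduce each to base SI dimensions:
  (a) A·s·V⁻¹ = A·s·(J·C⁻¹)⁻¹ = kg⁻¹·m⁻²·s⁴·A²
  (b) [s] / [kg·m²·s⁻²·A⁻²] = kg⁻¹·m⁻²·s³·A²
  (c) [kg⁻¹·m⁻²·s³·A²] · [s] = kg⁻¹·m⁻²·s⁴·A²
  (d) [s] / [kg·m²·s⁻³·A⁻²] = kg⁻¹·m⁻²·s⁴·A²
  (e) C·V⁻¹ = s·A·(J·C⁻¹)⁻¹ = kg⁻¹·m⁻²·s⁴·A²
All reduce to kg⁻¹·m⁻²·s⁴·A² except (b), which is kg⁻¹·m⁻²·s³·A².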